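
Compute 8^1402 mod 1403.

8^1 ≡ 8 (mod 1403)
8^2 ≡ 8^2 = 64 ≡ 64 (mod 1403)
8^4 ≡ 64^2 = 4096 ≡ 1290 (mod 1403)
8^8 ≡ 1290^2 = 1664100 ≡ 142 (mod 1403)
8^16 ≡ 142^2 = 20164 ≡ 522 (mod 1403)
8^32 ≡ 522^2 = 272484 ≡ 302 (mod 1403)
8^64 ≡ 302^2 = 91204 ≡ 9 (mod 1403)
8^128 ≡ 9^2 = 81 ≡ 81 (mod 1403)
8^256 ≡ 81^2 = 6561 ≡ 949 (mod 1403)
8^512 ≡ 949^2 = 900601 ≡ 1278 (mod 1403)
8^1024 ≡ 1278^2 = 1633284 ≡ 192 (mod 1403)
1402 = 1024 + 256 + 64 + 32 + 16 + 8 + 2 in binary powers of 2.
So 8^1402 ≡ 192 · 949 · 9 · 302 · 522 · 142 · 64 ≡ 430 (mod 1403).
Since 430 ≠ 1, base 8 is a Fermat witness: 1403 is composite.

430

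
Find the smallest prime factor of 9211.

61

9211 is odd.
Digit sum 13, not divisible by 3.
Ends in 1: not divisible by 5.
7: 9211 = 7·1315 + 6
11: 9211 = 11·837 + 4
13: 9211 = 13·708 + 7
17: 9211 = 17·541 + 14
19: 9211 = 19·484 + 15
23: 9211 = 23·400 + 11
29: 9211 = 29·317 + 18
31: 9211 = 31·297 + 4
37: 9211 = 37·248 + 35
41: 9211 = 41·224 + 27
43: 9211 = 43·214 + 9
47: 9211 = 47·195 + 46
53: 9211 = 53·173 + 42
59: 9211 = 59·156 + 7
61: 9211 = 61·151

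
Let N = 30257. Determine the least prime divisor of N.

79

30257 is odd.
Digit sum 17, not divisible by 3.
Ends in 7: not divisible by 5.
7: 30257 = 7·4322 + 3
11: 30257 = 11·2750 + 7
13: 30257 = 13·2327 + 6
17: 30257 = 17·1779 + 14
19: 30257 = 19·1592 + 9
23: 30257 = 23·1315 + 12
29: 30257 = 29·1043 + 10
31: 30257 = 31·976 + 1
37: 30257 = 37·817 + 28
41: 30257 = 41·737 + 40
43: 30257 = 43·703 + 28
47: 30257 = 47·643 + 36
53: 30257 = 53·570 + 47
59: 30257 = 59·512 + 49
61: 30257 = 61·496 + 1
67: 30257 = 67·451 + 40
71: 30257 = 71·426 + 11
73: 30257 = 73·414 + 35
79: 30257 = 79·383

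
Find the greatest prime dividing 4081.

4081 = 7 · 583
583 = 11 · 53
53 is prime.
So 4081 = 7 · 11 · 53; the largest prime factor is 53.

53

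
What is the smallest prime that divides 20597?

43

20597 is odd.
Digit sum 23, not divisible by 3.
Ends in 7: not divisible by 5.
7: 20597 = 7·2942 + 3
11: 20597 = 11·1872 + 5
13: 20597 = 13·1584 + 5
17: 20597 = 17·1211 + 10
19: 20597 = 19·1084 + 1
23: 20597 = 23·895 + 12
29: 20597 = 29·710 + 7
31: 20597 = 31·664 + 13
37: 20597 = 37·556 + 25
41: 20597 = 41·502 + 15
43: 20597 = 43·479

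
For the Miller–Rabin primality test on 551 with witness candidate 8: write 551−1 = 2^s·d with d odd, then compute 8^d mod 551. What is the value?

551 − 1 = 550 = 2^1 · 275, so d = 275.
8^1 ≡ 8 (mod 551)
8^2 ≡ 8^2 = 64 ≡ 64 (mod 551)
8^4 ≡ 64^2 = 4096 ≡ 239 (mod 551)
8^8 ≡ 239^2 = 57121 ≡ 368 (mod 551)
8^16 ≡ 368^2 = 135424 ≡ 429 (mod 551)
8^32 ≡ 429^2 = 184041 ≡ 7 (mod 551)
8^64 ≡ 7^2 = 49 ≡ 49 (mod 551)
8^128 ≡ 49^2 = 2401 ≡ 197 (mod 551)
8^256 ≡ 197^2 = 38809 ≡ 239 (mod 551)
275 = 256 + 16 + 2 + 1 in binary powers of 2.
So 8^275 ≡ 239 · 429 · 64 · 8 ≡ 449 (mod 551).
Squaring chain: 449; never reaches −1, so base 8 is a Miller–Rabin witness that 551 is composite.

449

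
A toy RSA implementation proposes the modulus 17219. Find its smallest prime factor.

17219 is odd.
Digit sum 20, not divisible by 3.
Ends in 9: not divisible by 5.
7: 17219 = 7·2459 + 6
11: 17219 = 11·1565 + 4
13: 17219 = 13·1324 + 7
17: 17219 = 17·1012 + 15
19: 17219 = 19·906 + 5
23: 17219 = 23·748 + 15
29: 17219 = 29·593 + 22
31: 17219 = 31·555 + 14
37: 17219 = 37·465 + 14
41: 17219 = 41·419 + 40
43: 17219 = 43·400 + 19
47: 17219 = 47·366 + 17
53: 17219 = 53·324 + 47
59: 17219 = 59·291 + 50
61: 17219 = 61·282 + 17
67: 17219 = 67·257

67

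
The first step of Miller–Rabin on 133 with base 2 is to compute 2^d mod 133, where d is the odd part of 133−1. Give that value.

50

133 − 1 = 132 = 2^2 · 33, so d = 33.
2^1 ≡ 2 (mod 133)
2^2 ≡ 2^2 = 4 ≡ 4 (mod 133)
2^4 ≡ 4^2 = 16 ≡ 16 (mod 133)
2^8 ≡ 16^2 = 256 ≡ 123 (mod 133)
2^16 ≡ 123^2 = 15129 ≡ 100 (mod 133)
2^32 ≡ 100^2 = 10000 ≡ 25 (mod 133)
33 = 32 + 1 in binary powers of 2.
So 2^33 ≡ 25 · 2 ≡ 50 (mod 133).
Squaring chain: 50 → 106; never reaches −1, so base 2 is a Miller–Rabin witness that 133 is composite.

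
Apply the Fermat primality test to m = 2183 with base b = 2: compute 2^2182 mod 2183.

2^1 ≡ 2 (mod 2183)
2^2 ≡ 2^2 = 4 ≡ 4 (mod 2183)
2^4 ≡ 4^2 = 16 ≡ 16 (mod 2183)
2^8 ≡ 16^2 = 256 ≡ 256 (mod 2183)
2^16 ≡ 256^2 = 65536 ≡ 46 (mod 2183)
2^32 ≡ 46^2 = 2116 ≡ 2116 (mod 2183)
2^64 ≡ 2116^2 = 4477456 ≡ 123 (mod 2183)
2^128 ≡ 123^2 = 15129 ≡ 2031 (mod 2183)
2^256 ≡ 2031^2 = 4124961 ≡ 1274 (mod 2183)
2^512 ≡ 1274^2 = 1623076 ≡ 1107 (mod 2183)
2^1024 ≡ 1107^2 = 1225449 ≡ 786 (mod 2183)
2^2048 ≡ 786^2 = 617796 ≡ 7 (mod 2183)
2182 = 2048 + 128 + 4 + 2 in binary powers of 2.
So 2^2182 ≡ 7 · 2031 · 16 · 4 ≡ 1760 (mod 2183).
Since 1760 ≠ 1, base 2 is a Fermat witness: 2183 is composite.

1760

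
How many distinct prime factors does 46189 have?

4

46189 = 11 · 4199
4199 = 13 · 323
323 = 17 · 19
46189 = 11 · 13 · 17 · 19, which has 4 distinct prime factors.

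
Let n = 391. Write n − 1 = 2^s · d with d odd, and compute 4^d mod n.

285

391 − 1 = 390 = 2^1 · 195, so d = 195.
4^1 ≡ 4 (mod 391)
4^2 ≡ 4^2 = 16 ≡ 16 (mod 391)
4^4 ≡ 16^2 = 256 ≡ 256 (mod 391)
4^8 ≡ 256^2 = 65536 ≡ 239 (mod 391)
4^16 ≡ 239^2 = 57121 ≡ 35 (mod 391)
4^32 ≡ 35^2 = 1225 ≡ 52 (mod 391)
4^64 ≡ 52^2 = 2704 ≡ 358 (mod 391)
4^128 ≡ 358^2 = 128164 ≡ 307 (mod 391)
195 = 128 + 64 + 2 + 1 in binary powers of 2.
So 4^195 ≡ 307 · 358 · 16 · 4 ≡ 285 (mod 391).
Squaring chain: 285; never reaches −1, so base 4 is a Miller–Rabin witness that 391 is composite.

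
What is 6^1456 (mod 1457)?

521

6^1 ≡ 6 (mod 1457)
6^2 ≡ 6^2 = 36 ≡ 36 (mod 1457)
6^4 ≡ 36^2 = 1296 ≡ 1296 (mod 1457)
6^8 ≡ 1296^2 = 1679616 ≡ 1152 (mod 1457)
6^16 ≡ 1152^2 = 1327104 ≡ 1234 (mod 1457)
6^32 ≡ 1234^2 = 1522756 ≡ 191 (mod 1457)
6^64 ≡ 191^2 = 36481 ≡ 56 (mod 1457)
6^128 ≡ 56^2 = 3136 ≡ 222 (mod 1457)
6^256 ≡ 222^2 = 49284 ≡ 1203 (mod 1457)
6^512 ≡ 1203^2 = 1447209 ≡ 408 (mod 1457)
6^1024 ≡ 408^2 = 166464 ≡ 366 (mod 1457)
1456 = 1024 + 256 + 128 + 32 + 16 in binary powers of 2.
So 6^1456 ≡ 366 · 1203 · 222 · 191 · 1234 ≡ 521 (mod 1457).
Since 521 ≠ 1, base 6 is a Fermat witness: 1457 is composite.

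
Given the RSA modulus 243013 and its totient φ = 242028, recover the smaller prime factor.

φ(n) = (p−1)(q−1) = n − (p+q) + 1, so p + q = 243013 − 242028 + 1 = 986.
p and q are the roots of t² − 986t + 243013 = 0.
Discriminant: 986² − 4·243013 = 972196 − 972052 = 144; √144 = 12.
q = (986 − 12)/2 = 487, p = (986 + 12)/2 = 499.
Check: 487 · 499 = 243013.

487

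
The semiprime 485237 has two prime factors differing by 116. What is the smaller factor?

Since p = q + 116, we have 485237 = q(q + 116), so q² + 116q − 485237 = 0.
Discriminant: 116² + 4·485237 = 13456 + 1940948 = 1954404; √1954404 = 1398.
q = (−116 + 1398)/2 = 641, and p = q + 116 = 757.
Check: 641 · 757 = 485237.

641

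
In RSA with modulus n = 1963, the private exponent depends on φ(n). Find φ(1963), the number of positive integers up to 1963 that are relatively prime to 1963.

1800

Factor: 1963 = 13 · 151.
φ(1963) = (13−1) · (151−1) = 12 · 150 = 1800.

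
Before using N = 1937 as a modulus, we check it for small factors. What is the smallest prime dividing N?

13

1937 is odd.
Digit sum 20, not divisible by 3.
Ends in 7: not divisible by 5.
7: 1937 = 7·276 + 5
11: 1937 = 11·176 + 1
13: 1937 = 13·149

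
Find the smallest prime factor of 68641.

83

68641 is odd.
Digit sum 25, not divisible by 3.
Ends in 1: not divisible by 5.
7: 68641 = 7·9805 + 6
11: 68641 = 11·6240 + 1
13: 68641 = 13·5280 + 1
17: 68641 = 17·4037 + 12
19: 68641 = 19·3612 + 13
23: 68641 = 23·2984 + 9
29: 68641 = 29·2366 + 27
31: 68641 = 31·2214 + 7
37: 68641 = 37·1855 + 6
41: 68641 = 41·1674 + 7
43: 68641 = 43·1596 + 13
47: 68641 = 47·1460 + 21
53: 68641 = 53·1295 + 6
59: 68641 = 59·1163 + 24
61: 68641 = 61·1125 + 16
67: 68641 = 67·1024 + 33
71: 68641 = 71·966 + 55
73: 68641 = 73·940 + 21
79: 68641 = 79·868 + 69
83: 68641 = 83·827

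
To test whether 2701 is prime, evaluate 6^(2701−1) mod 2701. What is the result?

6^1 ≡ 6 (mod 2701)
6^2 ≡ 6^2 = 36 ≡ 36 (mod 2701)
6^4 ≡ 36^2 = 1296 ≡ 1296 (mod 2701)
6^8 ≡ 1296^2 = 1679616 ≡ 2295 (mod 2701)
6^16 ≡ 2295^2 = 5267025 ≡ 75 (mod 2701)
6^32 ≡ 75^2 = 5625 ≡ 223 (mod 2701)
6^64 ≡ 223^2 = 49729 ≡ 1111 (mod 2701)
6^128 ≡ 1111^2 = 1234321 ≡ 2665 (mod 2701)
6^256 ≡ 2665^2 = 7102225 ≡ 1296 (mod 2701)
6^512 ≡ 1296^2 = 1679616 ≡ 2295 (mod 2701)
6^1024 ≡ 2295^2 = 5267025 ≡ 75 (mod 2701)
6^2048 ≡ 75^2 = 5625 ≡ 223 (mod 2701)
2700 = 2048 + 512 + 128 + 8 + 4 in binary powers of 2.
So 6^2700 ≡ 223 · 2295 · 2665 · 2295 · 1296 ≡ 1 (mod 2701).
Since the result is 1, base 6 gives no evidence that 2701 is composite.

1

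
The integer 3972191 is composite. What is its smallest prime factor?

3972191 is odd.
Digit sum 32, not divisible by 3.
Ends in 1: not divisible by 5.
7: 3972191 = 7·567455 + 6
11: 3972191 = 11·361108 + 3
13: 3972191 = 13·305553 + 2
17: 3972191 = 17·233658 + 5
19: 3972191 = 19·209062 + 13
23: 3972191 = 23·172703 + 22
29: 3972191 = 29·136972 + 3
31: 3972191 = 31·128135 + 6
37: 3972191 = 37·107356 + 19
41: 3972191 = 41·96882 + 29
43: 3972191 = 43·92376 + 23
47: 3972191 = 47·84514 + 33
53: 3972191 = 53·74947

53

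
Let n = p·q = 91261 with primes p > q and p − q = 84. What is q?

Since p = q + 84, we have 91261 = q(q + 84), so q² + 84q − 91261 = 0.
Discriminant: 84² + 4·91261 = 7056 + 365044 = 372100; √372100 = 610.
q = (−84 + 610)/2 = 263, and p = q + 84 = 347.
Check: 263 · 347 = 91261.

263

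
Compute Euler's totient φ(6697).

6480

Factor: 6697 = 37 · 181.
φ(6697) = (37−1) · (181−1) = 36 · 180 = 6480.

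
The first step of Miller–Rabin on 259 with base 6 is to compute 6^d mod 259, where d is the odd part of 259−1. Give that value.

6

259 − 1 = 258 = 2^1 · 129, so d = 129.
6^1 ≡ 6 (mod 259)
6^2 ≡ 6^2 = 36 ≡ 36 (mod 259)
6^4 ≡ 36^2 = 1296 ≡ 1 (mod 259)
6^8 ≡ 1^2 = 1 ≡ 1 (mod 259)
6^16 ≡ 1^2 = 1 ≡ 1 (mod 259)
6^32 ≡ 1^2 = 1 ≡ 1 (mod 259)
6^64 ≡ 1^2 = 1 ≡ 1 (mod 259)
6^128 ≡ 1^2 = 1 ≡ 1 (mod 259)
129 = 128 + 1 in binary powers of 2.
So 6^129 ≡ 1 · 6 ≡ 6 (mod 259).
Squaring chain: 6; never reaches −1, so base 6 is a Miller–Rabin witness that 259 is composite.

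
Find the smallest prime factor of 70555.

5

70555 is odd.
Digit sum 22, not divisible by 3.
Ends in 5: divisible by 5.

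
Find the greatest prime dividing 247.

19

247 = 13 · 19
19 is prime.
So 247 = 13 · 19; the largest prime factor is 19.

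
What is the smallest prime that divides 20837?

20837 is odd.
Digit sum 20, not divisible by 3.
Ends in 7: not divisible by 5.
7: 20837 = 7·2976 + 5
11: 20837 = 11·1894 + 3
13: 20837 = 13·1602 + 11
17: 20837 = 17·1225 + 12
19: 20837 = 19·1096 + 13
23: 20837 = 23·905 + 22
29: 20837 = 29·718 + 15
31: 20837 = 31·672 + 5
37: 20837 = 37·563 + 6
41: 20837 = 41·508 + 9
43: 20837 = 43·484 + 25
47: 20837 = 47·443 + 16
53: 20837 = 53·393 + 8
59: 20837 = 59·353 + 10
61: 20837 = 61·341 + 36
67: 20837 = 67·311

67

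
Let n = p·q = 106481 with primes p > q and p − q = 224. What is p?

457

Since p = q + 224, we have 106481 = q(q + 224), so q² + 224q − 106481 = 0.
Discriminant: 224² + 4·106481 = 50176 + 425924 = 476100; √476100 = 690.
q = (−224 + 690)/2 = 233, and p = q + 224 = 457.
Check: 233 · 457 = 106481.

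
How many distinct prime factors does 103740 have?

103740 = 2^2 · 25935
25935 = 3 · 8645
8645 = 5 · 1729
1729 = 7 · 247
247 = 13 · 19
103740 = 2^2 · 3 · 5 · 7 · 13 · 19, which has 6 distinct prime factors.

6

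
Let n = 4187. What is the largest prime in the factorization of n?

4187 = 53 · 79
79 is prime.
So 4187 = 53 · 79; the largest prime factor is 79.

79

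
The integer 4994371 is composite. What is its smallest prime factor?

4994371 is odd.
Digit sum 37, not divisible by 3.
Ends in 1: not divisible by 5.
7: 4994371 = 7·713481 + 4
11: 4994371 = 11·454033 + 8
13: 4994371 = 13·384182 + 5
17: 4994371 = 17·293786 + 9
19: 4994371 = 19·262861 + 12
23: 4994371 = 23·217146 + 13
29: 4994371 = 29·172219 + 20
31: 4994371 = 31·161108 + 23
37: 4994371 = 37·134983

37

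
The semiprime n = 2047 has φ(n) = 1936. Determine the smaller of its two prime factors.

φ(n) = (p−1)(q−1) = n − (p+q) + 1, so p + q = 2047 − 1936 + 1 = 112.
p and q are the roots of t² − 112t + 2047 = 0.
Discriminant: 112² − 4·2047 = 12544 − 8188 = 4356; √4356 = 66.
q = (112 − 66)/2 = 23, p = (112 + 66)/2 = 89.
Check: 23 · 89 = 2047.

23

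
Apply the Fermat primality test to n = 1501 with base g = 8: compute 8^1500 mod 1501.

8^1 ≡ 8 (mod 1501)
8^2 ≡ 8^2 = 64 ≡ 64 (mod 1501)
8^4 ≡ 64^2 = 4096 ≡ 1094 (mod 1501)
8^8 ≡ 1094^2 = 1196836 ≡ 539 (mod 1501)
8^16 ≡ 539^2 = 290521 ≡ 828 (mod 1501)
8^32 ≡ 828^2 = 685584 ≡ 1128 (mod 1501)
8^64 ≡ 1128^2 = 1272384 ≡ 1037 (mod 1501)
8^128 ≡ 1037^2 = 1075369 ≡ 653 (mod 1501)
8^256 ≡ 653^2 = 426409 ≡ 125 (mod 1501)
8^512 ≡ 125^2 = 15625 ≡ 615 (mod 1501)
8^1024 ≡ 615^2 = 378225 ≡ 1474 (mod 1501)
1500 = 1024 + 256 + 128 + 64 + 16 + 8 + 4 in binary powers of 2.
So 8^1500 ≡ 1474 · 125 · 653 · 1037 · 828 · 539 · 1094 ≡ 457 (mod 1501).
Since 457 ≠ 1, base 8 is a Fermat witness: 1501 is composite.

457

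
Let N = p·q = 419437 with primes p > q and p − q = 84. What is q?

607

Since p = q + 84, we have 419437 = q(q + 84), so q² + 84q − 419437 = 0.
Discriminant: 84² + 4·419437 = 7056 + 1677748 = 1684804; √1684804 = 1298.
q = (−84 + 1298)/2 = 607, and p = q + 84 = 691.
Check: 607 · 691 = 419437.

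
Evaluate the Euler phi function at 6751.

6552

Factor: 6751 = 43 · 157.
φ(6751) = (43−1) · (157−1) = 42 · 156 = 6552.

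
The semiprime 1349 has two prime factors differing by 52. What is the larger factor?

Since p = q + 52, we have 1349 = q(q + 52), so q² + 52q − 1349 = 0.
Discriminant: 52² + 4·1349 = 2704 + 5396 = 8100; √8100 = 90.
q = (−52 + 90)/2 = 19, and p = q + 52 = 71.
Check: 19 · 71 = 1349.

71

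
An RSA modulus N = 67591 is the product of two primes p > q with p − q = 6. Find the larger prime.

Since p = q + 6, we have 67591 = q(q + 6), so q² + 6q − 67591 = 0.
Discriminant: 6² + 4·67591 = 36 + 270364 = 270400; √270400 = 520.
q = (−6 + 520)/2 = 257, and p = q + 6 = 263.
Check: 257 · 263 = 67591.

263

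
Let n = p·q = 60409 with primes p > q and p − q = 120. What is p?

Since p = q + 120, we have 60409 = q(q + 120), so q² + 120q − 60409 = 0.
Discriminant: 120² + 4·60409 = 14400 + 241636 = 256036; √256036 = 506.
q = (−120 + 506)/2 = 193, and p = q + 120 = 313.
Check: 193 · 313 = 60409.

313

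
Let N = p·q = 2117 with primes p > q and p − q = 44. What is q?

Since p = q + 44, we have 2117 = q(q + 44), so q² + 44q − 2117 = 0.
Discriminant: 44² + 4·2117 = 1936 + 8468 = 10404; √10404 = 102.
q = (−44 + 102)/2 = 29, and p = q + 44 = 73.
Check: 29 · 73 = 2117.

29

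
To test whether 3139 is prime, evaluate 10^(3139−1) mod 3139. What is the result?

2363

10^1 ≡ 10 (mod 3139)
10^2 ≡ 10^2 = 100 ≡ 100 (mod 3139)
10^4 ≡ 100^2 = 10000 ≡ 583 (mod 3139)
10^8 ≡ 583^2 = 339889 ≡ 877 (mod 3139)
10^16 ≡ 877^2 = 769129 ≡ 74 (mod 3139)
10^32 ≡ 74^2 = 5476 ≡ 2337 (mod 3139)
10^64 ≡ 2337^2 = 5461569 ≡ 2848 (mod 3139)
10^128 ≡ 2848^2 = 8111104 ≡ 3067 (mod 3139)
10^256 ≡ 3067^2 = 9406489 ≡ 2045 (mod 3139)
10^512 ≡ 2045^2 = 4182025 ≡ 877 (mod 3139)
10^1024 ≡ 877^2 = 769129 ≡ 74 (mod 3139)
10^2048 ≡ 74^2 = 5476 ≡ 2337 (mod 3139)
3138 = 2048 + 1024 + 64 + 2 in binary powers of 2.
So 10^3138 ≡ 2337 · 74 · 2848 · 100 ≡ 2363 (mod 3139).
Since 2363 ≠ 1, base 10 is a Fermat witness: 3139 is composite.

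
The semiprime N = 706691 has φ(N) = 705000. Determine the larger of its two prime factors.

φ(n) = (p−1)(q−1) = n − (p+q) + 1, so p + q = 706691 − 705000 + 1 = 1692.
p and q are the roots of t² − 1692t + 706691 = 0.
Discriminant: 1692² − 4·706691 = 2862864 − 2826764 = 36100; √36100 = 190.
q = (1692 − 190)/2 = 751, p = (1692 + 190)/2 = 941.
Check: 751 · 941 = 706691.

941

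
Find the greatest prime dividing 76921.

97

76921 = 13 · 5917
5917 = 61 · 97
97 is prime.
So 76921 = 13 · 61 · 97; the largest prime factor is 97.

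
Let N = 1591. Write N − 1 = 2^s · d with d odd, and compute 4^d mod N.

471

1591 − 1 = 1590 = 2^1 · 795, so d = 795.
4^1 ≡ 4 (mod 1591)
4^2 ≡ 4^2 = 16 ≡ 16 (mod 1591)
4^4 ≡ 16^2 = 256 ≡ 256 (mod 1591)
4^8 ≡ 256^2 = 65536 ≡ 305 (mod 1591)
4^16 ≡ 305^2 = 93025 ≡ 747 (mod 1591)
4^32 ≡ 747^2 = 558009 ≡ 1159 (mod 1591)
4^64 ≡ 1159^2 = 1343281 ≡ 477 (mod 1591)
4^128 ≡ 477^2 = 227529 ≡ 16 (mod 1591)
4^256 ≡ 16^2 = 256 ≡ 256 (mod 1591)
4^512 ≡ 256^2 = 65536 ≡ 305 (mod 1591)
795 = 512 + 256 + 16 + 8 + 2 + 1 in binary powers of 2.
So 4^795 ≡ 305 · 256 · 747 · 305 · 16 · 4 ≡ 471 (mod 1591).
Squaring chain: 471; never reaches −1, so base 4 is a Miller–Rabin witness that 1591 is composite.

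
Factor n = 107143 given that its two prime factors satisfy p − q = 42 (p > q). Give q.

307

Since p = q + 42, we have 107143 = q(q + 42), so q² + 42q − 107143 = 0.
Discriminant: 42² + 4·107143 = 1764 + 428572 = 430336; √430336 = 656.
q = (−42 + 656)/2 = 307, and p = q + 42 = 349.
Check: 307 · 349 = 107143.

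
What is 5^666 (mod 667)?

169

5^1 ≡ 5 (mod 667)
5^2 ≡ 5^2 = 25 ≡ 25 (mod 667)
5^4 ≡ 25^2 = 625 ≡ 625 (mod 667)
5^8 ≡ 625^2 = 390625 ≡ 430 (mod 667)
5^16 ≡ 430^2 = 184900 ≡ 141 (mod 667)
5^32 ≡ 141^2 = 19881 ≡ 538 (mod 667)
5^64 ≡ 538^2 = 289444 ≡ 633 (mod 667)
5^128 ≡ 633^2 = 400689 ≡ 489 (mod 667)
5^256 ≡ 489^2 = 239121 ≡ 335 (mod 667)
5^512 ≡ 335^2 = 112225 ≡ 169 (mod 667)
666 = 512 + 128 + 16 + 8 + 2 in binary powers of 2.
So 5^666 ≡ 169 · 489 · 141 · 430 · 25 ≡ 169 (mod 667).
Since 169 ≠ 1, base 5 is a Fermat witness: 667 is composite.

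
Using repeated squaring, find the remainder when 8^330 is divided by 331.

8^1 ≡ 8 (mod 331)
8^2 ≡ 8^2 = 64 ≡ 64 (mod 331)
8^4 ≡ 64^2 = 4096 ≡ 124 (mod 331)
8^8 ≡ 124^2 = 15376 ≡ 150 (mod 331)
8^16 ≡ 150^2 = 22500 ≡ 323 (mod 331)
8^32 ≡ 323^2 = 104329 ≡ 64 (mod 331)
8^64 ≡ 64^2 = 4096 ≡ 124 (mod 331)
8^128 ≡ 124^2 = 15376 ≡ 150 (mod 331)
8^256 ≡ 150^2 = 22500 ≡ 323 (mod 331)
330 = 256 + 64 + 8 + 2 in binary powers of 2.
So 8^330 ≡ 323 · 124 · 150 · 64 ≡ 1 (mod 331).
Since the result is 1, base 8 gives no evidence that 331 is composite.

1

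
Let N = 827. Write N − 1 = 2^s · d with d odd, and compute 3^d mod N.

1

827 − 1 = 826 = 2^1 · 413, so d = 413.
3^1 ≡ 3 (mod 827)
3^2 ≡ 3^2 = 9 ≡ 9 (mod 827)
3^4 ≡ 9^2 = 81 ≡ 81 (mod 827)
3^8 ≡ 81^2 = 6561 ≡ 772 (mod 827)
3^16 ≡ 772^2 = 595984 ≡ 544 (mod 827)
3^32 ≡ 544^2 = 295936 ≡ 697 (mod 827)
3^64 ≡ 697^2 = 485809 ≡ 360 (mod 827)
3^128 ≡ 360^2 = 129600 ≡ 588 (mod 827)
3^256 ≡ 588^2 = 345744 ≡ 58 (mod 827)
413 = 256 + 128 + 16 + 8 + 4 + 1 in binary powers of 2.
So 3^413 ≡ 58 · 588 · 544 · 772 · 81 · 3 ≡ 1 (mod 827).
Since 3^d ≡ 1 (mod 827), base 3 does not prove 827 composite.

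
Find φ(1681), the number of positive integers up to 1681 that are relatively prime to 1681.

Factor: 1681 = 41^2.
φ(1681) = 41^1·(41−1) = 1640.

1640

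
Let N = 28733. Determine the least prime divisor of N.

28733 is odd.
Digit sum 23, not divisible by 3.
Ends in 3: not divisible by 5.
7: 28733 = 7·4104 + 5
11: 28733 = 11·2612 + 1
13: 28733 = 13·2210 + 3
17: 28733 = 17·1690 + 3
19: 28733 = 19·1512 + 5
23: 28733 = 23·1249 + 6
29: 28733 = 29·990 + 23
31: 28733 = 31·926 + 27
37: 28733 = 37·776 + 21
41: 28733 = 41·700 + 33
43: 28733 = 43·668 + 9
47: 28733 = 47·611 + 16
53: 28733 = 53·542 + 7
59: 28733 = 59·487

59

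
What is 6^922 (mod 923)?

6^1 ≡ 6 (mod 923)
6^2 ≡ 6^2 = 36 ≡ 36 (mod 923)
6^4 ≡ 36^2 = 1296 ≡ 373 (mod 923)
6^8 ≡ 373^2 = 139129 ≡ 679 (mod 923)
6^16 ≡ 679^2 = 461041 ≡ 464 (mod 923)
6^32 ≡ 464^2 = 215296 ≡ 237 (mod 923)
6^64 ≡ 237^2 = 56169 ≡ 789 (mod 923)
6^128 ≡ 789^2 = 622521 ≡ 419 (mod 923)
6^256 ≡ 419^2 = 175561 ≡ 191 (mod 923)
6^512 ≡ 191^2 = 36481 ≡ 484 (mod 923)
922 = 512 + 256 + 128 + 16 + 8 + 2 in binary powers of 2.
So 6^922 ≡ 484 · 191 · 419 · 464 · 679 · 36 ≡ 862 (mod 923).
Since 862 ≠ 1, base 6 is a Fermat witness: 923 is composite.

862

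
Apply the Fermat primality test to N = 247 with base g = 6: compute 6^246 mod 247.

64

6^1 ≡ 6 (mod 247)
6^2 ≡ 6^2 = 36 ≡ 36 (mod 247)
6^4 ≡ 36^2 = 1296 ≡ 61 (mod 247)
6^8 ≡ 61^2 = 3721 ≡ 16 (mod 247)
6^16 ≡ 16^2 = 256 ≡ 9 (mod 247)
6^32 ≡ 9^2 = 81 ≡ 81 (mod 247)
6^64 ≡ 81^2 = 6561 ≡ 139 (mod 247)
6^128 ≡ 139^2 = 19321 ≡ 55 (mod 247)
246 = 128 + 64 + 32 + 16 + 4 + 2 in binary powers of 2.
So 6^246 ≡ 55 · 139 · 81 · 9 · 61 · 36 ≡ 64 (mod 247).
Since 64 ≠ 1, base 6 is a Fermat witness: 247 is composite.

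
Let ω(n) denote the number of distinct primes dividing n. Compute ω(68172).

5

68172 = 2^2 · 17043
17043 = 3 · 5681
5681 = 13 · 437
437 = 19 · 23
68172 = 2^2 · 3 · 13 · 19 · 23, which has 5 distinct prime factors.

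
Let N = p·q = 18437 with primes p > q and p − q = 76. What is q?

Since p = q + 76, we have 18437 = q(q + 76), so q² + 76q − 18437 = 0.
Discriminant: 76² + 4·18437 = 5776 + 73748 = 79524; √79524 = 282.
q = (−76 + 282)/2 = 103, and p = q + 76 = 179.
Check: 103 · 179 = 18437.

103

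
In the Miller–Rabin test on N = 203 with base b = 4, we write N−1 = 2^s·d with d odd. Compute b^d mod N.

203 − 1 = 202 = 2^1 · 101, so d = 101.
4^1 ≡ 4 (mod 203)
4^2 ≡ 4^2 = 16 ≡ 16 (mod 203)
4^4 ≡ 16^2 = 256 ≡ 53 (mod 203)
4^8 ≡ 53^2 = 2809 ≡ 170 (mod 203)
4^16 ≡ 170^2 = 28900 ≡ 74 (mod 203)
4^32 ≡ 74^2 = 5476 ≡ 198 (mod 203)
4^64 ≡ 198^2 = 39204 ≡ 25 (mod 203)
101 = 64 + 32 + 4 + 1 in binary powers of 2.
So 4^101 ≡ 25 · 198 · 53 · 4 ≡ 93 (mod 203).
Squaring chain: 93; never reaches −1, so base 4 is a Miller–Rabin witness that 203 is composite.

93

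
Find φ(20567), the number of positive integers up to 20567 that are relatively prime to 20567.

20280

Factor: 20567 = 131 · 157.
φ(20567) = (131−1) · (157−1) = 130 · 156 = 20280.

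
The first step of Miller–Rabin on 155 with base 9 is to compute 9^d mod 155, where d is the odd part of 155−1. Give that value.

19

155 − 1 = 154 = 2^1 · 77, so d = 77.
9^1 ≡ 9 (mod 155)
9^2 ≡ 9^2 = 81 ≡ 81 (mod 155)
9^4 ≡ 81^2 = 6561 ≡ 51 (mod 155)
9^8 ≡ 51^2 = 2601 ≡ 121 (mod 155)
9^16 ≡ 121^2 = 14641 ≡ 71 (mod 155)
9^32 ≡ 71^2 = 5041 ≡ 81 (mod 155)
9^64 ≡ 81^2 = 6561 ≡ 51 (mod 155)
77 = 64 + 8 + 4 + 1 in binary powers of 2.
So 9^77 ≡ 51 · 121 · 51 · 9 ≡ 19 (mod 155).
Squaring chain: 19; never reaches −1, so base 9 is a Miller–Rabin witness that 155 is composite.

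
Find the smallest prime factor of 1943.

1943 is odd.
Digit sum 17, not divisible by 3.
Ends in 3: not divisible by 5.
7: 1943 = 7·277 + 4
11: 1943 = 11·176 + 7
13: 1943 = 13·149 + 6
17: 1943 = 17·114 + 5
19: 1943 = 19·102 + 5
23: 1943 = 23·84 + 11
29: 1943 = 29·67

29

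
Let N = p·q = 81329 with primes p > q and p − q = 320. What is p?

Since p = q + 320, we have 81329 = q(q + 320), so q² + 320q − 81329 = 0.
Discriminant: 320² + 4·81329 = 102400 + 325316 = 427716; √427716 = 654.
q = (−320 + 654)/2 = 167, and p = q + 320 = 487.
Check: 167 · 487 = 81329.

487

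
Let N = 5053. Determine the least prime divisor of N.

31

5053 is odd.
Digit sum 13, not divisible by 3.
Ends in 3: not divisible by 5.
7: 5053 = 7·721 + 6
11: 5053 = 11·459 + 4
13: 5053 = 13·388 + 9
17: 5053 = 17·297 + 4
19: 5053 = 19·265 + 18
23: 5053 = 23·219 + 16
29: 5053 = 29·174 + 7
31: 5053 = 31·163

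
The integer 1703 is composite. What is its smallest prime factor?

1703 is odd.
Digit sum 11, not divisible by 3.
Ends in 3: not divisible by 5.
7: 1703 = 7·243 + 2
11: 1703 = 11·154 + 9
13: 1703 = 13·131

13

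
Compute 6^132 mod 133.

106

6^1 ≡ 6 (mod 133)
6^2 ≡ 6^2 = 36 ≡ 36 (mod 133)
6^4 ≡ 36^2 = 1296 ≡ 99 (mod 133)
6^8 ≡ 99^2 = 9801 ≡ 92 (mod 133)
6^16 ≡ 92^2 = 8464 ≡ 85 (mod 133)
6^32 ≡ 85^2 = 7225 ≡ 43 (mod 133)
6^64 ≡ 43^2 = 1849 ≡ 120 (mod 133)
6^128 ≡ 120^2 = 14400 ≡ 36 (mod 133)
132 = 128 + 4 in binary powers of 2.
So 6^132 ≡ 36 · 99 ≡ 106 (mod 133).
Since 106 ≠ 1, base 6 is a Fermat witness: 133 is composite.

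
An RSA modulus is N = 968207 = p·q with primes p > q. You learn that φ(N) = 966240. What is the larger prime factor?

φ(n) = (p−1)(q−1) = n − (p+q) + 1, so p + q = 968207 − 966240 + 1 = 1968.
p and q are the roots of t² − 1968t + 968207 = 0.
Discriminant: 1968² − 4·968207 = 3873024 − 3872828 = 196; √196 = 14.
q = (1968 − 14)/2 = 977, p = (1968 + 14)/2 = 991.
Check: 977 · 991 = 968207.

991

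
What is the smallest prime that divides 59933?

59933 is odd.
Digit sum 29, not divisible by 3.
Ends in 3: not divisible by 5.
7: 59933 = 7·8561 + 6
11: 59933 = 11·5448 + 5
13: 59933 = 13·4610 + 3
17: 59933 = 17·3525 + 8
19: 59933 = 19·3154 + 7
23: 59933 = 23·2605 + 18
29: 59933 = 29·2066 + 19
31: 59933 = 31·1933 + 10
37: 59933 = 37·1619 + 30
41: 59933 = 41·1461 + 32
43: 59933 = 43·1393 + 34
47: 59933 = 47·1275 + 8
53: 59933 = 53·1130 + 43
59: 59933 = 59·1015 + 48
61: 59933 = 61·982 + 31
67: 59933 = 67·894 + 35
71: 59933 = 71·844 + 9
73: 59933 = 73·821

73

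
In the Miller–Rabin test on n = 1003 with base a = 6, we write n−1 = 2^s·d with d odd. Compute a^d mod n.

1003 − 1 = 1002 = 2^1 · 501, so d = 501.
6^1 ≡ 6 (mod 1003)
6^2 ≡ 6^2 = 36 ≡ 36 (mod 1003)
6^4 ≡ 36^2 = 1296 ≡ 293 (mod 1003)
6^8 ≡ 293^2 = 85849 ≡ 594 (mod 1003)
6^16 ≡ 594^2 = 352836 ≡ 783 (mod 1003)
6^32 ≡ 783^2 = 613089 ≡ 256 (mod 1003)
6^64 ≡ 256^2 = 65536 ≡ 341 (mod 1003)
6^128 ≡ 341^2 = 116281 ≡ 936 (mod 1003)
6^256 ≡ 936^2 = 876096 ≡ 477 (mod 1003)
501 = 256 + 128 + 64 + 32 + 16 + 4 + 1 in binary powers of 2.
So 6^501 ≡ 477 · 936 · 341 · 256 · 783 · 293 · 6 ≡ 704 (mod 1003).
Squaring chain: 704; never reaches −1, so base 6 is a Miller–Rabin witness that 1003 is composite.

704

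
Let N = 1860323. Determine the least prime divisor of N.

1860323 is odd.
Digit sum 23, not divisible by 3.
Ends in 3: not divisible by 5.
7: 1860323 = 7·265760 + 3
11: 1860323 = 11·169120 + 3
13: 1860323 = 13·143101 + 10
17: 1860323 = 17·109430 + 13
19: 1860323 = 19·97911 + 14
23: 1860323 = 23·80883 + 14
29: 1860323 = 29·64149 + 2
31: 1860323 = 31·60010 + 13
37: 1860323 = 37·50279

37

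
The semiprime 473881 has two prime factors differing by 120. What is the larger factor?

Since p = q + 120, we have 473881 = q(q + 120), so q² + 120q − 473881 = 0.
Discriminant: 120² + 4·473881 = 14400 + 1895524 = 1909924; √1909924 = 1382.
q = (−120 + 1382)/2 = 631, and p = q + 120 = 751.
Check: 631 · 751 = 473881.

751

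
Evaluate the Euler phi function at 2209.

Factor: 2209 = 47^2.
φ(2209) = 47^1·(47−1) = 2162.

2162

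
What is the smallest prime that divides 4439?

4439 is odd.
Digit sum 20, not divisible by 3.
Ends in 9: not divisible by 5.
7: 4439 = 7·634 + 1
11: 4439 = 11·403 + 6
13: 4439 = 13·341 + 6
17: 4439 = 17·261 + 2
19: 4439 = 19·233 + 12
23: 4439 = 23·193

23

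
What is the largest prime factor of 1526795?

1526795 = 5 · 305359
305359 = 47 · 6497
6497 = 73 · 89
89 is prime.
So 1526795 = 5 · 47 · 73 · 89; the largest prime factor is 89.

89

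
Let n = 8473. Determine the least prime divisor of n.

8473 is odd.
Digit sum 22, not divisible by 3.
Ends in 3: not divisible by 5.
7: 8473 = 7·1210 + 3
11: 8473 = 11·770 + 3
13: 8473 = 13·651 + 10
17: 8473 = 17·498 + 7
19: 8473 = 19·445 + 18
23: 8473 = 23·368 + 9
29: 8473 = 29·292 + 5
31: 8473 = 31·273 + 10
37: 8473 = 37·229

37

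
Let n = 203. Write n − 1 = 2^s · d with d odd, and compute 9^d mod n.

203 − 1 = 202 = 2^1 · 101, so d = 101.
9^1 ≡ 9 (mod 203)
9^2 ≡ 9^2 = 81 ≡ 81 (mod 203)
9^4 ≡ 81^2 = 6561 ≡ 65 (mod 203)
9^8 ≡ 65^2 = 4225 ≡ 165 (mod 203)
9^16 ≡ 165^2 = 27225 ≡ 23 (mod 203)
9^32 ≡ 23^2 = 529 ≡ 123 (mod 203)
9^64 ≡ 123^2 = 15129 ≡ 107 (mod 203)
101 = 64 + 32 + 4 + 1 in binary powers of 2.
So 9^101 ≡ 107 · 123 · 65 · 9 ≡ 4 (mod 203).
Squaring chain: 4; never reaches −1, so base 9 is a Miller–Rabin witness that 203 is composite.

4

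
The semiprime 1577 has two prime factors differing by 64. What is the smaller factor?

19

Since p = q + 64, we have 1577 = q(q + 64), so q² + 64q − 1577 = 0.
Discriminant: 64² + 4·1577 = 4096 + 6308 = 10404; √10404 = 102.
q = (−64 + 102)/2 = 19, and p = q + 64 = 83.
Check: 19 · 83 = 1577.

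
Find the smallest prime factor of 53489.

89

53489 is odd.
Digit sum 29, not divisible by 3.
Ends in 9: not divisible by 5.
7: 53489 = 7·7641 + 2
11: 53489 = 11·4862 + 7
13: 53489 = 13·4114 + 7
17: 53489 = 17·3146 + 7
19: 53489 = 19·2815 + 4
23: 53489 = 23·2325 + 14
29: 53489 = 29·1844 + 13
31: 53489 = 31·1725 + 14
37: 53489 = 37·1445 + 24
41: 53489 = 41·1304 + 25
43: 53489 = 43·1243 + 40
47: 53489 = 47·1138 + 3
53: 53489 = 53·1009 + 12
59: 53489 = 59·906 + 35
61: 53489 = 61·876 + 53
67: 53489 = 67·798 + 23
71: 53489 = 71·753 + 26
73: 53489 = 73·732 + 53
79: 53489 = 79·677 + 6
83: 53489 = 83·644 + 37
89: 53489 = 89·601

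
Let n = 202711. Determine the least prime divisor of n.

202711 is odd.
Digit sum 13, not divisible by 3.
Ends in 1: not divisible by 5.
7: 202711 = 7·28958 + 5
11: 202711 = 11·18428 + 3
13: 202711 = 13·15593 + 2
17: 202711 = 17·11924 + 3
19: 202711 = 19·10669

19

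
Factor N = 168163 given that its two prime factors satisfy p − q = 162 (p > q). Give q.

337

Since p = q + 162, we have 168163 = q(q + 162), so q² + 162q − 168163 = 0.
Discriminant: 162² + 4·168163 = 26244 + 672652 = 698896; √698896 = 836.
q = (−162 + 836)/2 = 337, and p = q + 162 = 499.
Check: 337 · 499 = 168163.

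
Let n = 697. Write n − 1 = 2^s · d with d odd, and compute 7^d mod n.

697 − 1 = 696 = 2^3 · 87, so d = 87.
7^1 ≡ 7 (mod 697)
7^2 ≡ 7^2 = 49 ≡ 49 (mod 697)
7^4 ≡ 49^2 = 2401 ≡ 310 (mod 697)
7^8 ≡ 310^2 = 96100 ≡ 611 (mod 697)
7^16 ≡ 611^2 = 373321 ≡ 426 (mod 697)
7^32 ≡ 426^2 = 181476 ≡ 256 (mod 697)
7^64 ≡ 256^2 = 65536 ≡ 18 (mod 697)
87 = 64 + 16 + 4 + 2 + 1 in binary powers of 2.
So 7^87 ≡ 18 · 426 · 310 · 49 · 7 ≡ 386 (mod 697).
Squaring chain: 386 → 535 → 455; never reaches −1, so base 7 is a Miller–Rabin witness that 697 is composite.

386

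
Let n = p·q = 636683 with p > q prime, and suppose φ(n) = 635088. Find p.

φ(n) = (p−1)(q−1) = n − (p+q) + 1, so p + q = 636683 − 635088 + 1 = 1596.
p and q are the roots of t² − 1596t + 636683 = 0.
Discriminant: 1596² − 4·636683 = 2547216 − 2546732 = 484; √484 = 22.
q = (1596 − 22)/2 = 787, p = (1596 + 22)/2 = 809.
Check: 787 · 809 = 636683.

809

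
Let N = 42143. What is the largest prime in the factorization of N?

67

42143 = 17 · 2479
2479 = 37 · 67
67 is prime.
So 42143 = 17 · 37 · 67; the largest prime factor is 67.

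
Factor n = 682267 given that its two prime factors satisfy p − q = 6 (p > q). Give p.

Since p = q + 6, we have 682267 = q(q + 6), so q² + 6q − 682267 = 0.
Discriminant: 6² + 4·682267 = 36 + 2729068 = 2729104; √2729104 = 1652.
q = (−6 + 1652)/2 = 823, and p = q + 6 = 829.
Check: 823 · 829 = 682267.

829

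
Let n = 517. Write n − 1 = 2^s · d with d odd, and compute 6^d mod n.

486

517 − 1 = 516 = 2^2 · 129, so d = 129.
6^1 ≡ 6 (mod 517)
6^2 ≡ 6^2 = 36 ≡ 36 (mod 517)
6^4 ≡ 36^2 = 1296 ≡ 262 (mod 517)
6^8 ≡ 262^2 = 68644 ≡ 400 (mod 517)
6^16 ≡ 400^2 = 160000 ≡ 247 (mod 517)
6^32 ≡ 247^2 = 61009 ≡ 3 (mod 517)
6^64 ≡ 3^2 = 9 ≡ 9 (mod 517)
6^128 ≡ 9^2 = 81 ≡ 81 (mod 517)
129 = 128 + 1 in binary powers of 2.
So 6^129 ≡ 81 · 6 ≡ 486 (mod 517).
Squaring chain: 486 → 444; never reaches −1, so base 6 is a Miller–Rabin witness that 517 is composite.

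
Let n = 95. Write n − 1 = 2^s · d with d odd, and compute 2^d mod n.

53

95 − 1 = 94 = 2^1 · 47, so d = 47.
2^1 ≡ 2 (mod 95)
2^2 ≡ 2^2 = 4 ≡ 4 (mod 95)
2^4 ≡ 4^2 = 16 ≡ 16 (mod 95)
2^8 ≡ 16^2 = 256 ≡ 66 (mod 95)
2^16 ≡ 66^2 = 4356 ≡ 81 (mod 95)
2^32 ≡ 81^2 = 6561 ≡ 6 (mod 95)
47 = 32 + 8 + 4 + 2 + 1 in binary powers of 2.
So 2^47 ≡ 6 · 66 · 16 · 4 · 2 ≡ 53 (mod 95).
Squaring chain: 53; never reaches −1, so base 2 is a Miller–Rabin witness that 95 is composite.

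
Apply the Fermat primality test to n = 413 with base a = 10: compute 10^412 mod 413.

10^1 ≡ 10 (mod 413)
10^2 ≡ 10^2 = 100 ≡ 100 (mod 413)
10^4 ≡ 100^2 = 10000 ≡ 88 (mod 413)
10^8 ≡ 88^2 = 7744 ≡ 310 (mod 413)
10^16 ≡ 310^2 = 96100 ≡ 284 (mod 413)
10^32 ≡ 284^2 = 80656 ≡ 121 (mod 413)
10^64 ≡ 121^2 = 14641 ≡ 186 (mod 413)
10^128 ≡ 186^2 = 34596 ≡ 317 (mod 413)
10^256 ≡ 317^2 = 100489 ≡ 130 (mod 413)
412 = 256 + 128 + 16 + 8 + 4 in binary powers of 2.
So 10^412 ≡ 130 · 317 · 284 · 310 · 88 ≡ 186 (mod 413).
Since 186 ≠ 1, base 10 is a Fermat witness: 413 is composite.

186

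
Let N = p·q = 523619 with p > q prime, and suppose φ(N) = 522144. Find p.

φ(n) = (p−1)(q−1) = n − (p+q) + 1, so p + q = 523619 − 522144 + 1 = 1476.
p and q are the roots of t² − 1476t + 523619 = 0.
Discriminant: 1476² − 4·523619 = 2178576 − 2094476 = 84100; √84100 = 290.
q = (1476 − 290)/2 = 593, p = (1476 + 290)/2 = 883.
Check: 593 · 883 = 523619.

883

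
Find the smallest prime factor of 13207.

47

13207 is odd.
Digit sum 13, not divisible by 3.
Ends in 7: not divisible by 5.
7: 13207 = 7·1886 + 5
11: 13207 = 11·1200 + 7
13: 13207 = 13·1015 + 12
17: 13207 = 17·776 + 15
19: 13207 = 19·695 + 2
23: 13207 = 23·574 + 5
29: 13207 = 29·455 + 12
31: 13207 = 31·426 + 1
37: 13207 = 37·356 + 35
41: 13207 = 41·322 + 5
43: 13207 = 43·307 + 6
47: 13207 = 47·281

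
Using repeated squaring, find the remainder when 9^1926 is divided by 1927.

9^1 ≡ 9 (mod 1927)
9^2 ≡ 9^2 = 81 ≡ 81 (mod 1927)
9^4 ≡ 81^2 = 6561 ≡ 780 (mod 1927)
9^8 ≡ 780^2 = 608400 ≡ 1395 (mod 1927)
9^16 ≡ 1395^2 = 1946025 ≡ 1682 (mod 1927)
9^32 ≡ 1682^2 = 2829124 ≡ 288 (mod 1927)
9^64 ≡ 288^2 = 82944 ≡ 83 (mod 1927)
9^128 ≡ 83^2 = 6889 ≡ 1108 (mod 1927)
9^256 ≡ 1108^2 = 1227664 ≡ 165 (mod 1927)
9^512 ≡ 165^2 = 27225 ≡ 247 (mod 1927)
9^1024 ≡ 247^2 = 61009 ≡ 1272 (mod 1927)
1926 = 1024 + 512 + 256 + 128 + 4 + 2 in binary powers of 2.
So 9^1926 ≡ 1272 · 247 · 165 · 1108 · 780 · 81 ≡ 286 (mod 1927).
Since 286 ≠ 1, base 9 is a Fermat witness: 1927 is composite.

286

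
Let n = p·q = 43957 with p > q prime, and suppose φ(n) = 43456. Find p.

φ(n) = (p−1)(q−1) = n − (p+q) + 1, so p + q = 43957 − 43456 + 1 = 502.
p and q are the roots of t² − 502t + 43957 = 0.
Discriminant: 502² − 4·43957 = 252004 − 175828 = 76176; √76176 = 276.
q = (502 − 276)/2 = 113, p = (502 + 276)/2 = 389.
Check: 113 · 389 = 43957.

389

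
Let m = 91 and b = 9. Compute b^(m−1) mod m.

1

9^1 ≡ 9 (mod 91)
9^2 ≡ 9^2 = 81 ≡ 81 (mod 91)
9^4 ≡ 81^2 = 6561 ≡ 9 (mod 91)
9^8 ≡ 9^2 = 81 ≡ 81 (mod 91)
9^16 ≡ 81^2 = 6561 ≡ 9 (mod 91)
9^32 ≡ 9^2 = 81 ≡ 81 (mod 91)
9^64 ≡ 81^2 = 6561 ≡ 9 (mod 91)
90 = 64 + 16 + 8 + 2 in binary powers of 2.
So 9^90 ≡ 9 · 9 · 81 · 81 ≡ 1 (mod 91).
Since the result is 1, base 9 gives no evidence that 91 is composite.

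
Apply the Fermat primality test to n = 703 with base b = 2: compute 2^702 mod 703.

2^1 ≡ 2 (mod 703)
2^2 ≡ 2^2 = 4 ≡ 4 (mod 703)
2^4 ≡ 4^2 = 16 ≡ 16 (mod 703)
2^8 ≡ 16^2 = 256 ≡ 256 (mod 703)
2^16 ≡ 256^2 = 65536 ≡ 157 (mod 703)
2^32 ≡ 157^2 = 24649 ≡ 44 (mod 703)
2^64 ≡ 44^2 = 1936 ≡ 530 (mod 703)
2^128 ≡ 530^2 = 280900 ≡ 403 (mod 703)
2^256 ≡ 403^2 = 162409 ≡ 16 (mod 703)
2^512 ≡ 16^2 = 256 ≡ 256 (mod 703)
702 = 512 + 128 + 32 + 16 + 8 + 4 + 2 in binary powers of 2.
So 2^702 ≡ 256 · 403 · 44 · 157 · 256 · 16 · 4 ≡ 628 (mod 703).
Since 628 ≠ 1, base 2 is a Fermat witness: 703 is composite.

628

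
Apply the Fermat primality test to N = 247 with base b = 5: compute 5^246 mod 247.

220

5^1 ≡ 5 (mod 247)
5^2 ≡ 5^2 = 25 ≡ 25 (mod 247)
5^4 ≡ 25^2 = 625 ≡ 131 (mod 247)
5^8 ≡ 131^2 = 17161 ≡ 118 (mod 247)
5^16 ≡ 118^2 = 13924 ≡ 92 (mod 247)
5^32 ≡ 92^2 = 8464 ≡ 66 (mod 247)
5^64 ≡ 66^2 = 4356 ≡ 157 (mod 247)
5^128 ≡ 157^2 = 24649 ≡ 196 (mod 247)
246 = 128 + 64 + 32 + 16 + 4 + 2 in binary powers of 2.
So 5^246 ≡ 196 · 157 · 66 · 92 · 131 · 25 ≡ 220 (mod 247).
Since 220 ≠ 1, base 5 is a Fermat witness: 247 is composite.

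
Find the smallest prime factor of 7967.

31

7967 is odd.
Digit sum 29, not divisible by 3.
Ends in 7: not divisible by 5.
7: 7967 = 7·1138 + 1
11: 7967 = 11·724 + 3
13: 7967 = 13·612 + 11
17: 7967 = 17·468 + 11
19: 7967 = 19·419 + 6
23: 7967 = 23·346 + 9
29: 7967 = 29·274 + 21
31: 7967 = 31·257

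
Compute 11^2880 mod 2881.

11^1 ≡ 11 (mod 2881)
11^2 ≡ 11^2 = 121 ≡ 121 (mod 2881)
11^4 ≡ 121^2 = 14641 ≡ 236 (mod 2881)
11^8 ≡ 236^2 = 55696 ≡ 957 (mod 2881)
11^16 ≡ 957^2 = 915849 ≡ 2572 (mod 2881)
11^32 ≡ 2572^2 = 6615184 ≡ 408 (mod 2881)
11^64 ≡ 408^2 = 166464 ≡ 2247 (mod 2881)
11^128 ≡ 2247^2 = 5049009 ≡ 1497 (mod 2881)
11^256 ≡ 1497^2 = 2241009 ≡ 2472 (mod 2881)
11^512 ≡ 2472^2 = 6110784 ≡ 183 (mod 2881)
11^1024 ≡ 183^2 = 33489 ≡ 1798 (mod 2881)
11^2048 ≡ 1798^2 = 3232804 ≡ 322 (mod 2881)
2880 = 2048 + 512 + 256 + 64 in binary powers of 2.
So 11^2880 ≡ 322 · 183 · 2472 · 2247 ≡ 729 (mod 2881).
Since 729 ≠ 1, base 11 is a Fermat witness: 2881 is composite.

729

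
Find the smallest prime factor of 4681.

31

4681 is odd.
Digit sum 19, not divisible by 3.
Ends in 1: not divisible by 5.
7: 4681 = 7·668 + 5
11: 4681 = 11·425 + 6
13: 4681 = 13·360 + 1
17: 4681 = 17·275 + 6
19: 4681 = 19·246 + 7
23: 4681 = 23·203 + 12
29: 4681 = 29·161 + 12
31: 4681 = 31·151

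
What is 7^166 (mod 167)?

7^1 ≡ 7 (mod 167)
7^2 ≡ 7^2 = 49 ≡ 49 (mod 167)
7^4 ≡ 49^2 = 2401 ≡ 63 (mod 167)
7^8 ≡ 63^2 = 3969 ≡ 128 (mod 167)
7^16 ≡ 128^2 = 16384 ≡ 18 (mod 167)
7^32 ≡ 18^2 = 324 ≡ 157 (mod 167)
7^64 ≡ 157^2 = 24649 ≡ 100 (mod 167)
7^128 ≡ 100^2 = 10000 ≡ 147 (mod 167)
166 = 128 + 32 + 4 + 2 in binary powers of 2.
So 7^166 ≡ 147 · 157 · 63 · 49 ≡ 1 (mod 167).
Since the result is 1, base 7 gives no evidence that 167 is composite.

1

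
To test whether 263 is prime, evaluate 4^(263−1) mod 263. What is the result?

4^1 ≡ 4 (mod 263)
4^2 ≡ 4^2 = 16 ≡ 16 (mod 263)
4^4 ≡ 16^2 = 256 ≡ 256 (mod 263)
4^8 ≡ 256^2 = 65536 ≡ 49 (mod 263)
4^16 ≡ 49^2 = 2401 ≡ 34 (mod 263)
4^32 ≡ 34^2 = 1156 ≡ 104 (mod 263)
4^64 ≡ 104^2 = 10816 ≡ 33 (mod 263)
4^128 ≡ 33^2 = 1089 ≡ 37 (mod 263)
4^256 ≡ 37^2 = 1369 ≡ 54 (mod 263)
262 = 256 + 4 + 2 in binary powers of 2.
So 4^262 ≡ 54 · 256 · 16 ≡ 1 (mod 263).
Since the result is 1, base 4 gives no evidence that 263 is composite.

1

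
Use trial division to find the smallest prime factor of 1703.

1703 is odd.
Digit sum 11, not divisible by 3.
Ends in 3: not divisible by 5.
7: 1703 = 7·243 + 2
11: 1703 = 11·154 + 9
13: 1703 = 13·131

13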